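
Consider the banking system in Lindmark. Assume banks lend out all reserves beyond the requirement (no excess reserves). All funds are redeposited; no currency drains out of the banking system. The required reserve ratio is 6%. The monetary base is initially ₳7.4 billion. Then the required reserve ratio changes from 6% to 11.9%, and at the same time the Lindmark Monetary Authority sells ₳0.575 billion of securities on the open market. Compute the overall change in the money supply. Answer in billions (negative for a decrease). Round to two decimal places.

Before: m₁ = 1 / (0.06) ≈ 16.6667, MB₁ = 7.4, so M₁ = 16.6667 × 7.4 ≈ 123.3336 billion.
After: m₂ = 1 / (0.119) ≈ 8.4034, MB₂ = 7.4 − 0.575 = 6.825, so M₂ = 8.4034 × 6.825 ≈ 57.3532 billion.
ΔM = M₂ − M₁ = 57.3532 − 123.3336 = -65.9804 billion.

-65.98 billion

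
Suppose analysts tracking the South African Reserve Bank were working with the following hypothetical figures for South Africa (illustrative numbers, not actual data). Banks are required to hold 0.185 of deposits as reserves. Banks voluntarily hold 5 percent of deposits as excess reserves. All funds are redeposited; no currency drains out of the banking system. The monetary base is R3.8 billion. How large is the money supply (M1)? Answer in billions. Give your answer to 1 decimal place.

The money multiplier is m = 1 / (rr + e) = 1 / (0.185 + 0.05) ≈ 4.2553.
So M = m × MB = 4.2553 × 3.8 ≈ 16.1701 billion.

R16.2 billion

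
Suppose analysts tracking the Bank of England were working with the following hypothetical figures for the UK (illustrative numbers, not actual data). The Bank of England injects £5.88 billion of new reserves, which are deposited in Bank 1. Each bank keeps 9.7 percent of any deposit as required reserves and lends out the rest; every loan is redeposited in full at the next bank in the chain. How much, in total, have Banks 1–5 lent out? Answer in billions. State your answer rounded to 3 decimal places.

£21.874 billion

Bank i lends (1 − rr)^i of the original deposit: Bank 1 lends 5.88·0.9030 ≈ 5.3096, Bank 2 lends 5.88·0.9030² ≈ 4.7946, and so on.
Summing a geometric series: total = 5.88·[0.9030·(1 − 0.9030^5) / (1 − 0.9030)] ≈ 21.8737 billion.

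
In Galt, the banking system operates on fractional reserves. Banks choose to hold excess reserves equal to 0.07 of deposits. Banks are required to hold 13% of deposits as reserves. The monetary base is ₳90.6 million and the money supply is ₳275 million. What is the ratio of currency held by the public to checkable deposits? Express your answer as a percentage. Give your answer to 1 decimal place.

19.3%

Using m = M/MB = 275/90.6 ≈ 3.035320. From m = (1 + c)/(c + rr + e), rearranging gives 1 + c = m·(c + rr + e), so c·(1 − m) = m·(rr + e) − 1.
Hence c = [m·(rr + e) − 1]/(1 − m) = [3.035320 × (0.13 + 0.07) − 1] / (1 − 3.035320) ≈ 0.193059.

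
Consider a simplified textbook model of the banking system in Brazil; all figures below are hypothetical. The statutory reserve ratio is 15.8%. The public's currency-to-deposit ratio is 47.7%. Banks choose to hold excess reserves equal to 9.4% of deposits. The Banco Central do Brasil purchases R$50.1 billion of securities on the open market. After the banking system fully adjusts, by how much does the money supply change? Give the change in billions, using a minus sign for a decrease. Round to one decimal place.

The money multiplier is m = (1 + c) / (rr + e + c) = (1 + 0.477) / (0.158 + 0.094 + 0.477) ≈ 2.0261.
The purchase adds 50.1 billion of base, so ΔM = m × ΔMB = 2.0261 × (+50.1) ≈ 101.5076 billion.

R$101.5 billion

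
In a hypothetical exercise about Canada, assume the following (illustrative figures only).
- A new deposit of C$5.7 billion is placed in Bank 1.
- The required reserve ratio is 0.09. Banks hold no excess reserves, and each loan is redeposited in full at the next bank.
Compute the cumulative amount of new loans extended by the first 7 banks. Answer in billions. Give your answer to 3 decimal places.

Bank i lends (1 − rr)^i of the original deposit: Bank 1 lends 5.7·0.9100 = 5.1870, Bank 2 lends 5.7·0.9100² ≈ 4.7202, and so on.
Summing a geometric series: total = 5.7·[0.9100·(1 − 0.9100^7) / (1 − 0.9100)] ≈ 27.8507 billion.

C$27.851 billion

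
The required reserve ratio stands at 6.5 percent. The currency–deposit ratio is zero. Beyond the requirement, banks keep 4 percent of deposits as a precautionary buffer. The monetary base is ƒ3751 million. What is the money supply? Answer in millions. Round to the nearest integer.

ƒ35724 million

The money multiplier is m = 1 / (rr + e) = 1 / (0.065 + 0.04) ≈ 9.52381.
So M = m × MB = 9.52381 × 3751 ≈ 35723.8113 million.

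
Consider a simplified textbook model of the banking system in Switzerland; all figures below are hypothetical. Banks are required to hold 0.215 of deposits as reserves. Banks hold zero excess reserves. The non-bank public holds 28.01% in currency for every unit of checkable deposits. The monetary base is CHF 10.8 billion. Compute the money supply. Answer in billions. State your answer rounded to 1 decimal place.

CHF 27.9 billion

The money multiplier is m = (1 + c) / (rr + c) = (1 + 0.2801) / (0.215 + 0.2801) ≈ 2.5855.
So M = m × MB = 2.5855 × 10.8 = 27.9234 billion.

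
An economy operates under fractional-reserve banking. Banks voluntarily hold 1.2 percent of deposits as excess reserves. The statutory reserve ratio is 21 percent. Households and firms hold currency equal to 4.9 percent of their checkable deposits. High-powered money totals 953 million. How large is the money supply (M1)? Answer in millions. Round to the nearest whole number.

The money multiplier is m = (1 + c) / (rr + e + c) = (1 + 0.049) / (0.21 + 0.012 + 0.049) ≈ 3.8708.
So M = m × MB = 3.8708 × 953 = 3688.8724 million.

3689 million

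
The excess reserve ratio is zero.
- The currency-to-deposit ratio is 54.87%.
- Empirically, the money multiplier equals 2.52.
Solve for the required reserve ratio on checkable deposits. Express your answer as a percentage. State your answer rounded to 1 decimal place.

6.6%

Using m = 2.52. Since m = (1 + c)/(c + rr + e), the denominator satisfies c + rr + e = (1 + c)/m = (1 + 0.5487) / 2.52 ≈ 0.614563.
With c = 0.5487 and e = 0, the required reserve ratio on checkable deposits is 0.614563 − 0.5487 − 0 = 0.065863.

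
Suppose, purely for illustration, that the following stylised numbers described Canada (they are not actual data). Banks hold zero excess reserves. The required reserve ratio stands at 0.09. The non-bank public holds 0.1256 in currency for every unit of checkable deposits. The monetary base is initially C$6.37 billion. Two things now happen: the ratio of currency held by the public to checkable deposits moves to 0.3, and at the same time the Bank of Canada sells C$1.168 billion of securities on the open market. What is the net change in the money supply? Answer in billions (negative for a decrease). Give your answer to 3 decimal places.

Before: m₁ = (1 + 0.1256) / (0.09 + 0.1256) ≈ 5.22078, MB₁ = 6.37, so M₁ = 5.22078 × 6.37 ≈ 33.2564 billion.
After: m₂ = (1 + 0.3) / (0.09 + 0.3) ≈ 3.33333, MB₂ = 6.37 − 1.168 = 5.202, so M₂ = 3.33333 × 5.202 ≈ 17.34 billion.
ΔM = M₂ − M₁ = 17.34 − 33.2564 = -15.9164 billion.

-15.916 billion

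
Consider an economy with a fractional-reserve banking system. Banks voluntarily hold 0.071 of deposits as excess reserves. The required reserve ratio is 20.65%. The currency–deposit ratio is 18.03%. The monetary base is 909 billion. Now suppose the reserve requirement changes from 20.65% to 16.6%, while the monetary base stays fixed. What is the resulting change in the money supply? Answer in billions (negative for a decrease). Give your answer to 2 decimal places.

Initially m₁ = (1 + 0.1803) / (0.2065 + 0.071 + 0.1803) ≈ 2.578200, so M₁ = 2.578200 × 909 = 2343.5838 billion.
After the change m₂ = (1 + 0.1803) / (0.166 + 0.071 + 0.1803) ≈ 2.828421, so M₂ = 2.828421 × 909 ≈ 2571.0347 billion.
ΔM = M₂ − M₁ = 2571.0347 − 2343.5838 = 227.4509 billion.

227.45 billion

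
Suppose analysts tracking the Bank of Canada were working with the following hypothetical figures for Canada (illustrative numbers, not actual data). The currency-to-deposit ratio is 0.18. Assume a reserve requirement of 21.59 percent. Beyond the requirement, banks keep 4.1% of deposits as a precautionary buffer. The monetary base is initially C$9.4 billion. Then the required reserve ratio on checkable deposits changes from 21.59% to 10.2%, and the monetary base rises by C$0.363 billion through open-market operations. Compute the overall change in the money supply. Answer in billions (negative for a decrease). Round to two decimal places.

Before: m₁ = (1 + 0.18) / (0.2159 + 0.041 + 0.18) ≈ 2.7008, MB₁ = 9.4, so M₁ = 2.7008 × 9.4 ≈ 25.3875 billion.
After: m₂ = (1 + 0.18) / (0.102 + 0.041 + 0.18) ≈ 3.6533, MB₂ = 9.4 + 0.363 = 9.763, so M₂ = 3.6533 × 9.763 ≈ 35.6672 billion.
ΔM = M₂ − M₁ = 35.6672 − 25.3875 = 10.2797 billion.

C$10.28 billion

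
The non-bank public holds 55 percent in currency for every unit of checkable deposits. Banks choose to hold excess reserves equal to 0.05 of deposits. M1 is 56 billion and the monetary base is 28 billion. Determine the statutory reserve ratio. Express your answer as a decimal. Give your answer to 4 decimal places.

Using m = M/MB = 56/28 = 2.000000. Since m = (1 + c)/(c + rr + e), the denominator satisfies c + rr + e = (1 + c)/m = (1 + 0.55) / 2.000000 = 0.775000.
With c = 0.55 and e = 0.05, the statutory reserve ratio is 0.775000 − 0.55 − 0.05 = 0.175.

0.1750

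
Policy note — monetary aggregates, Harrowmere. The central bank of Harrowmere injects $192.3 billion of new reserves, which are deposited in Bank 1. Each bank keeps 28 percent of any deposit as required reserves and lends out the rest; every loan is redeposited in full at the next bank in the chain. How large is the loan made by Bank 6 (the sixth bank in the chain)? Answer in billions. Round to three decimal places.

$26.790 billion

Each bank lends a fraction (1 − rr) = 0.7200 of the deposit it receives, so Bank 6 receives 192.3·0.7200^5 and lends 192.3·0.7200^6 ≈ 26.7901 billion.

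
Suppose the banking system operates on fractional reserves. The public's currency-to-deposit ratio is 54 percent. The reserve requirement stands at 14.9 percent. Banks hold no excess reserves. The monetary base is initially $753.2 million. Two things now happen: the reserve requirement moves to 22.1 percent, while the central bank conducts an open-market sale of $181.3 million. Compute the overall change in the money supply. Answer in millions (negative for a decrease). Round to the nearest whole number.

-526 million

Before: m₁ = (1 + 0.54) / (0.149 + 0.54) ≈ 2.2351, MB₁ = 753.2, so M₁ = 2.2351 × 753.2 ≈ 1683.4773 million.
After: m₂ = (1 + 0.54) / (0.221 + 0.54) ≈ 2.0237, MB₂ = 753.2 − 181.3 = 571.9, so M₂ = 2.0237 × 571.9 ≈ 1157.354 million.
ΔM = M₂ − M₁ = 1157.354 − 1683.4773 = -526.1233 million.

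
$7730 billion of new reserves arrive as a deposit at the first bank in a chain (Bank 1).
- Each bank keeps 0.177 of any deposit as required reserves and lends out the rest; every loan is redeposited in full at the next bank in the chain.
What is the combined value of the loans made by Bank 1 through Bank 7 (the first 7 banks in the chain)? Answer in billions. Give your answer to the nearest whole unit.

Bank i lends (1 − rr)^i of the original deposit: Bank 1 lends 7730·0.8230 = 6361.7900, Bank 2 lends 7730·0.8230² ≈ 5235.7532, and so on.
Summing a geometric series: total = 7730·[0.8230·(1 − 0.8230^7) / (1 − 0.8230)] ≈ 26750.4245 billion.

$26750 billion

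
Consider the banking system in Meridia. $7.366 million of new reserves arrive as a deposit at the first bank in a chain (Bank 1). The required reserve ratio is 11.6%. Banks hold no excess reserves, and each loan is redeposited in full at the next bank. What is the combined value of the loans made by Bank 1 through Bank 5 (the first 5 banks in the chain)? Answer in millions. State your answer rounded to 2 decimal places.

$25.83 million

Bank i lends (1 − rr)^i of the original deposit: Bank 1 lends 7.366·0.8840 ≈ 6.5115, Bank 2 lends 7.366·0.8840² ≈ 5.7562, and so on.
Summing a geometric series: total = 7.366·[0.8840·(1 − 0.8840^5) / (1 − 0.8840)] ≈ 25.8309 million.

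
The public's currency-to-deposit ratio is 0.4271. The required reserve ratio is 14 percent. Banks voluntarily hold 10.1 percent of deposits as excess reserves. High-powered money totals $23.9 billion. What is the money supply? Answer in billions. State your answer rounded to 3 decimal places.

$51.052 billion

The money multiplier is m = (1 + c) / (rr + e + c) = (1 + 0.4271) / (0.14 + 0.101 + 0.4271) ≈ 2.136057.
So M = m × MB = 2.136057 × 23.9 ≈ 51.0518 billion.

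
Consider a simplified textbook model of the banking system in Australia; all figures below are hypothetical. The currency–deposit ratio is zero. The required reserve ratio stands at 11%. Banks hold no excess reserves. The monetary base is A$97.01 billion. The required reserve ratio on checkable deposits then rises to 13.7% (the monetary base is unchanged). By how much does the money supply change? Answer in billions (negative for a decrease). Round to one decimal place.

-173.8 billion

Initially m₁ = 1 / (0.11) ≈ 9.0909, so M₁ = 9.0909 × 97.01 ≈ 881.9082 billion.
After the change m₂ = 1 / (0.137) ≈ 7.2993, so M₂ = 7.2993 × 97.01 ≈ 708.1051 billion.
ΔM = M₂ − M₁ = 708.1051 − 881.9082 = -173.8031 billion.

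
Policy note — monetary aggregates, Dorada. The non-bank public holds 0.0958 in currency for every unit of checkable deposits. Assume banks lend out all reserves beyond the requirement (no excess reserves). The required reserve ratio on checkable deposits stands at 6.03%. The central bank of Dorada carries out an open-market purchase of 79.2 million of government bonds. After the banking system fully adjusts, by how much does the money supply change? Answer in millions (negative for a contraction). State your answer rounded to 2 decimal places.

555.97 million

The money multiplier is m = (1 + c) / (rr + c) = (1 + 0.0958) / (0.0603 + 0.0958) ≈ 7.01986.
The purchase adds 79.2 million of base, so ΔM = m × ΔMB = 7.01986 × (+79.2) ≈ 555.9729 million.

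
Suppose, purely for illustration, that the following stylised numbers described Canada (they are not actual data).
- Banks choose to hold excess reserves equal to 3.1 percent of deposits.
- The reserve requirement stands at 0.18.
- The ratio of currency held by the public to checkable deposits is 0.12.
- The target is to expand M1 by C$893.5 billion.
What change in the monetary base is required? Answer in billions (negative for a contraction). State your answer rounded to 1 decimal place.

The money multiplier is m = (1 + c) / (rr + e + c) = (1 + 0.12) / (0.18 + 0.031 + 0.12) ≈ 3.38369.
ΔMB = ΔM / m = (+893.5) / 3.38369 ≈ 264.0608 billion.

C$264.1 billion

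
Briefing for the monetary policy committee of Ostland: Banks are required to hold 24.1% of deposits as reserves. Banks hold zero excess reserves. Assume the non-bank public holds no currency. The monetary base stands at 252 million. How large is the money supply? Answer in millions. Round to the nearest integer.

With no currency drain or excess reserves, the money multiplier is m = 1/rr = 1/0.241 ≈ 4.1494.
Money supply M = m × MB = 4.1494 × 252 = 1045.6488 million.

1046 million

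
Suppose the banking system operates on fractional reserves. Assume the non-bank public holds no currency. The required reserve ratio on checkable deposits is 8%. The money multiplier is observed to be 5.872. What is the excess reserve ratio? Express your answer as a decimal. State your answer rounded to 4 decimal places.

0.0903

Using m = 5.872. Since m = (1 + c)/(c + rr + e), the denominator satisfies c + rr + e = (1 + c)/m = (1 + 0) / 5.872 ≈ 0.170300.
With c = 0 and rr = 0.08, the excess reserve ratio is 0.170300 − 0 − 0.08 = 0.0903.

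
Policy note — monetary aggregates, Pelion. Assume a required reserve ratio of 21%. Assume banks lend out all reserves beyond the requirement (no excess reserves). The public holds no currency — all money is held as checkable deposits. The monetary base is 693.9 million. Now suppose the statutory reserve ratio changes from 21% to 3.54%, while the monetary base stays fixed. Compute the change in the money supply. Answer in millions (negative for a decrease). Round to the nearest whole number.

Initially m₁ = 1 / (0.21) ≈ 4.7619, so M₁ = 4.7619 × 693.9 ≈ 3304.2824 million.
After the change m₂ = 1 / (0.0354) ≈ 28.2486, so M₂ = 28.2486 × 693.9 ≈ 19601.7035 million.
ΔM = M₂ − M₁ = 19601.7035 − 3304.2824 = 16297.4211 million.

16297 million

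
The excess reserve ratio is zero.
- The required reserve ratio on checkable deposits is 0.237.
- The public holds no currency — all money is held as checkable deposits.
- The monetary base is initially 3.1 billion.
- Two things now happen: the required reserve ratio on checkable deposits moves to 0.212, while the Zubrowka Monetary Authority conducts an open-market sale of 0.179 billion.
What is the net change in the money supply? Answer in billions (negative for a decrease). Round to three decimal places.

Before: m₁ = 1 / (0.237) ≈ 4.21941, MB₁ = 3.1, so M₁ = 4.21941 × 3.1 ≈ 13.0802 billion.
After: m₂ = 1 / (0.212) ≈ 4.71698, MB₂ = 3.1 − 0.179 = 2.921, so M₂ = 4.71698 × 2.921 ≈ 13.7783 billion.
ΔM = M₂ − M₁ = 13.7783 − 13.0802 = 0.6981 billion.

0.698 billion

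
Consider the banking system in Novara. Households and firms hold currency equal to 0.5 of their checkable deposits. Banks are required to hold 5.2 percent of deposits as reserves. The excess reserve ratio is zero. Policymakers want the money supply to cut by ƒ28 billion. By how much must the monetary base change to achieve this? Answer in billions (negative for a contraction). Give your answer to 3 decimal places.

The money multiplier is m = (1 + c) / (rr + c) = (1 + 0.5) / (0.052 + 0.5) ≈ 2.717391.
ΔMB = ΔM / m = (−28) / 2.717391 ≈ -10.304 billion.

-10.304 billion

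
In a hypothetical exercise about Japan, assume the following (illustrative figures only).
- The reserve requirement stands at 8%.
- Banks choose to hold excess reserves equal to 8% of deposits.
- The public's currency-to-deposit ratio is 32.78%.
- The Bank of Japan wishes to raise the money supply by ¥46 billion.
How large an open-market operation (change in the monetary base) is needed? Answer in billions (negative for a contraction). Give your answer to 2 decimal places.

The money multiplier is m = (1 + c) / (rr + e + c) = (1 + 0.3278) / (0.08 + 0.08 + 0.3278) ≈ 2.72202.
ΔMB = ΔM / m = (+46) / 2.72202 ≈ 16.8992 billion.

¥16.90 billion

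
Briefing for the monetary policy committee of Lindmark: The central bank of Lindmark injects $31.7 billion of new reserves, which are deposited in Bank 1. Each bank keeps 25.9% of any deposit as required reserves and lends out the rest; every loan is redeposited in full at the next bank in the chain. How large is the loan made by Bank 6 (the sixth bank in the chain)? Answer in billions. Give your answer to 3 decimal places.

$5.248 billion

Each bank lends a fraction (1 − rr) = 0.7410 of the deposit it receives, so Bank 6 receives 31.7·0.7410^5 and lends 31.7·0.7410^6 ≈ 5.2477 billion.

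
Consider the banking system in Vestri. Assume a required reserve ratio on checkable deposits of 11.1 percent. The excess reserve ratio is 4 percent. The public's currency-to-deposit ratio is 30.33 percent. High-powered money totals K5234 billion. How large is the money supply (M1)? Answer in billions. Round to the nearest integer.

K15015 billion

The money multiplier is m = (1 + c) / (rr + e + c) = (1 + 0.3033) / (0.111 + 0.04 + 0.3033) ≈ 2.86881.
So M = m × MB = 2.86881 × 5234 ≈ 15015.3515 billion.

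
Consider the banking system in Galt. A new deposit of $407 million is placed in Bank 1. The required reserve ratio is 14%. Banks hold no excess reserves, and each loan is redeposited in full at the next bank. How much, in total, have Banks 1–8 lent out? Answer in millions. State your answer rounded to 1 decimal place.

$1752.1 million

Bank i lends (1 − rr)^i of the original deposit: Bank 1 lends 407·0.8600 = 350.0200, Bank 2 lends 407·0.8600² = 301.0172, and so on.
Summing a geometric series: total = 407·[0.8600·(1 − 0.8600^8) / (1 − 0.8600)] ≈ 1752.0553 million.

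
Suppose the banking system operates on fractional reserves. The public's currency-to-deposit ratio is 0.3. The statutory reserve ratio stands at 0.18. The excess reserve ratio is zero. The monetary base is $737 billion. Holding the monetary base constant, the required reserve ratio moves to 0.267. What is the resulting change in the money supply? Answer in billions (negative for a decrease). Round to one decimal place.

Initially m₁ = (1 + 0.3) / (0.18 + 0.3) ≈ 2.70833, so M₁ = 2.70833 × 737 ≈ 1996.0392 billion.
After the change m₂ = (1 + 0.3) / (0.267 + 0.3) ≈ 2.29277, so M₂ = 2.29277 × 737 ≈ 1689.7715 billion.
ΔM = M₂ − M₁ = 1689.7715 − 1996.0392 = -306.2677 billion.

-306.3 billion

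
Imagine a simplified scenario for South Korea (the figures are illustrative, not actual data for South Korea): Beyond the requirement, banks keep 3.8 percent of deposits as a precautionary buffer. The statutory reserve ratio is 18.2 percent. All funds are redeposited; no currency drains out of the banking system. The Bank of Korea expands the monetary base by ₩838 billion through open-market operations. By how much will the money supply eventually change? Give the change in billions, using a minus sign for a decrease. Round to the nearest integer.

The money multiplier is m = 1 / (rr + e) = 1 / (0.182 + 0.038) ≈ 4.5455.
The purchase adds 838 billion of base, so ΔM = m × ΔMB = 4.5455 × (+838) = 3809.129 billion.

₩3809 billion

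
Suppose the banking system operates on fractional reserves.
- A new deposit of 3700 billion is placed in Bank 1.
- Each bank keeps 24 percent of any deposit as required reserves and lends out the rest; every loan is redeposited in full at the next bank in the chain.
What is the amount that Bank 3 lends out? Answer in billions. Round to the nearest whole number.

1624 billion

Each bank lends a fraction (1 − rr) = 0.7600 of the deposit it receives, so Bank 3 receives 3700·0.7600^2 and lends 3700·0.7600^3 = 1624.2112 billion.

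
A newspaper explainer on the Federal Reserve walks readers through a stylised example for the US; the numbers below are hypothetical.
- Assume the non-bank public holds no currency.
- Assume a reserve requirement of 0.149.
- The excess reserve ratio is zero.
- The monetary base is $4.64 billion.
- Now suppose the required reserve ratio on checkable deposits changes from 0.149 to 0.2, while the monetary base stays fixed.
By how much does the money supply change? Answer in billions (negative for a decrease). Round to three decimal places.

Initially m₁ = 1 / (0.149) ≈ 6.71141, so M₁ = 6.71141 × 4.64 ≈ 31.1409 billion.
After the change m₂ = 1 / (0.2) = 5, so M₂ = 5 × 4.64 = 23.2 billion.
ΔM = M₂ − M₁ = 23.2 − 31.1409 = -7.9409 billion.

-7.941 billion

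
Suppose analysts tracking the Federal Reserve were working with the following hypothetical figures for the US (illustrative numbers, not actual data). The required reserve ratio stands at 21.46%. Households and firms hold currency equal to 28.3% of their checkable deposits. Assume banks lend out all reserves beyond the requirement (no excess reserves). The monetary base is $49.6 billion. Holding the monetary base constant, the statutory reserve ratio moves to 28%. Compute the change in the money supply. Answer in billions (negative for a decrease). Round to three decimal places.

Initially m₁ = (1 + 0.283) / (0.2146 + 0.283) ≈ 2.578376, so M₁ = 2.578376 × 49.6 ≈ 127.8874 billion.
After the change m₂ = (1 + 0.283) / (0.28 + 0.283) ≈ 2.278863, so M₂ = 2.278863 × 49.6 ≈ 113.0316 billion.
ΔM = M₂ − M₁ = 113.0316 − 127.8874 = -14.8558 billion.

-14.856 billion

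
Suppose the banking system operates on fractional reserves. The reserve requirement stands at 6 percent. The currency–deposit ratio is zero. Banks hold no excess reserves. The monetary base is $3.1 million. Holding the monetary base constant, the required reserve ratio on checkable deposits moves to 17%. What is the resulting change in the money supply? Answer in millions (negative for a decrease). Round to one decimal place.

-33.4 million

Initially m₁ = 1 / (0.06) ≈ 16.6667, so M₁ = 16.6667 × 3.1 ≈ 51.6668 million.
After the change m₂ = 1 / (0.17) ≈ 5.8824, so M₂ = 5.8824 × 3.1 ≈ 18.2354 million.
ΔM = M₂ − M₁ = 18.2354 − 51.6668 = -33.4314 million.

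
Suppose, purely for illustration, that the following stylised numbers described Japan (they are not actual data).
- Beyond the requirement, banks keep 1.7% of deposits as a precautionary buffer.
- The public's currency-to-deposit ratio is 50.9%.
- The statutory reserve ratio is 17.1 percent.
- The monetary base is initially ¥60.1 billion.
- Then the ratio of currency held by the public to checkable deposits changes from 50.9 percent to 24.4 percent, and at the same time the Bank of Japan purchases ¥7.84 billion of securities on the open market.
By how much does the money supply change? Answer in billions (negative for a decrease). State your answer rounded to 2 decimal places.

¥65.53 billion

Before: m₁ = (1 + 0.509) / (0.171 + 0.017 + 0.509) ≈ 2.16499, MB₁ = 60.1, so M₁ = 2.16499 × 60.1 ≈ 130.1159 billion.
After: m₂ = (1 + 0.244) / (0.171 + 0.017 + 0.244) ≈ 2.87963, MB₂ = 60.1 + 7.84 = 67.94, so M₂ = 2.87963 × 67.94 ≈ 195.6421 billion.
ΔM = M₂ − M₁ = 195.6421 − 130.1159 = 65.5262 billion.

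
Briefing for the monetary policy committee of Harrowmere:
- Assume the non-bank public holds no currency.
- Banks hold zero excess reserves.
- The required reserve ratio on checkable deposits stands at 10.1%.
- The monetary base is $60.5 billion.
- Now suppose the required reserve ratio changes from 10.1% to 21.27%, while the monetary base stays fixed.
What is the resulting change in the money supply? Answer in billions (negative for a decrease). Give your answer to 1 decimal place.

Initially m₁ = 1 / (0.101) ≈ 9.9010, so M₁ = 9.9010 × 60.5 = 599.0105 billion.
After the change m₂ = 1 / (0.2127) ≈ 4.7015, so M₂ = 4.7015 × 60.5 ≈ 284.4408 billion.
ΔM = M₂ − M₁ = 284.4408 − 599.0105 = -314.5697 billion.

-314.6 billion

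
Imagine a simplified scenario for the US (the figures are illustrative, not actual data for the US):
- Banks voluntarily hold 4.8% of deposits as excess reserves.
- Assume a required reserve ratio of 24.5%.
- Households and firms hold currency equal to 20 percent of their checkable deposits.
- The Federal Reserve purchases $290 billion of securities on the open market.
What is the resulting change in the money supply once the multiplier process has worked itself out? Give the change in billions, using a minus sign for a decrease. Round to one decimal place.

$705.9 billion

The money multiplier is m = (1 + c) / (rr + e + c) = (1 + 0.2) / (0.245 + 0.048 + 0.2) ≈ 2.43408.
The purchase adds 290 billion of base, so ΔM = m × ΔMB = 2.43408 × (+290) = 705.8832 billion.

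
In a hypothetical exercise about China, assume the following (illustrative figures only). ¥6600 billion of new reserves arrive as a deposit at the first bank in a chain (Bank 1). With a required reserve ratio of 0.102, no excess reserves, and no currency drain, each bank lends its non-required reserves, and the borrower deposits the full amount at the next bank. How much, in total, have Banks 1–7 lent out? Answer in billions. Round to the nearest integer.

Bank i lends (1 − rr)^i of the original deposit: Bank 1 lends 6600·0.8980 = 5926.8000, Bank 2 lends 6600·0.8980² = 5322.2664, and so on.
Summing a geometric series: total = 6600·[0.8980·(1 − 0.8980^7) / (1 − 0.8980)] ≈ 30743.4654 billion.

¥30743 billion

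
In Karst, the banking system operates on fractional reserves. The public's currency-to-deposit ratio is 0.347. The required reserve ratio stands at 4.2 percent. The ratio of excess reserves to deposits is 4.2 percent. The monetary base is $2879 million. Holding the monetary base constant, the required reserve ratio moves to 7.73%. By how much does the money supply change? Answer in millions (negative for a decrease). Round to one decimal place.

-681.1 million

Initially m₁ = (1 + 0.347) / (0.042 + 0.042 + 0.347) ≈ 3.125290, so M₁ = 3.125290 × 2879 ≈ 8997.7099 million.
After the change m₂ = (1 + 0.347) / (0.0773 + 0.042 + 0.347) ≈ 2.888698, so M₂ = 2.888698 × 2879 ≈ 8316.5615 million.
ΔM = M₂ − M₁ = 8316.5615 − 8997.7099 = -681.1484 million.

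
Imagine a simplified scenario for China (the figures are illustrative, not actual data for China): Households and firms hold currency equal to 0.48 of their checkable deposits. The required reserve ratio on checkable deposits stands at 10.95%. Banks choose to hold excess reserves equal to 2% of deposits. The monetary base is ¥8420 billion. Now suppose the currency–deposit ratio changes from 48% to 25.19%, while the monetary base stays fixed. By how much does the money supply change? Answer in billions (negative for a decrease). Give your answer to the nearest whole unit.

Initially m₁ = (1 + 0.48) / (0.1095 + 0.02 + 0.48) ≈ 2.42822, so M₁ = 2.42822 × 8420 = 20445.6124 billion.
After the change m₂ = (1 + 0.2519) / (0.1095 + 0.02 + 0.2519) ≈ 3.28238, so M₂ = 3.28238 × 8420 = 27637.6396 billion.
ΔM = M₂ − M₁ = 27637.6396 − 20445.6124 = 7192.0272 billion.

¥7192 billion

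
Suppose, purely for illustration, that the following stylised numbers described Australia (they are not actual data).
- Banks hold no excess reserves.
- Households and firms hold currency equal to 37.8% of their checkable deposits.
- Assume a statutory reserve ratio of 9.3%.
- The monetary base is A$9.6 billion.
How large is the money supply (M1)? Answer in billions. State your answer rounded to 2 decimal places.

A$28.09 billion

The money multiplier is m = (1 + c) / (rr + c) = (1 + 0.378) / (0.093 + 0.378) ≈ 2.9257.
So M = m × MB = 2.9257 × 9.6 ≈ 28.0867 billion.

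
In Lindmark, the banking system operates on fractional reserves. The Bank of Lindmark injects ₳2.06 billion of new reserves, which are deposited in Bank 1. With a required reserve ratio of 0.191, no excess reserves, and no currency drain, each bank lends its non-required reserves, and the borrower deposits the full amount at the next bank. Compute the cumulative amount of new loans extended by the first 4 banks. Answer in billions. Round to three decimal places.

Bank i lends (1 − rr)^i of the original deposit: Bank 1 lends 2.06·0.8090 ≈ 1.6665, Bank 2 lends 2.06·0.8090² ≈ 1.3482, and so on.
Summing a geometric series: total = 2.06·[0.8090·(1 − 0.8090^4) / (1 − 0.8090)] ≈ 4.9879 billion.

₳4.988 billion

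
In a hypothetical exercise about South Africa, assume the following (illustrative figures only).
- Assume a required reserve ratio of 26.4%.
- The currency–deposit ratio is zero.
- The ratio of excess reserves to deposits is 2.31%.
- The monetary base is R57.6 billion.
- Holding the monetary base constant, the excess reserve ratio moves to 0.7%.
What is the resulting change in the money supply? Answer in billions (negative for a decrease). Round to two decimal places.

R11.92 billion

Initially m₁ = 1 / (0.264 + 0.0231) ≈ 3.48311, so M₁ = 3.48311 × 57.6 ≈ 200.6271 billion.
After the change m₂ = 1 / (0.264 + 0.007) ≈ 3.69004, so M₂ = 3.69004 × 57.6 ≈ 212.5463 billion.
ΔM = M₂ − M₁ = 212.5463 − 200.6271 = 11.9192 billion.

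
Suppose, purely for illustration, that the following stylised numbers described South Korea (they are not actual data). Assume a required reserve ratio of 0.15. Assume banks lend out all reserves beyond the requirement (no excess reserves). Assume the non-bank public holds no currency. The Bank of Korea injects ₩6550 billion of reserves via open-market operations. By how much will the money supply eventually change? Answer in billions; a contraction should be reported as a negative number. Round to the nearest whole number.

₩43667 billion

The simple money multiplier is m = 1/rr = 1/0.15 ≈ 6.66667.
An open-market purchase increases the monetary base by 6550 billion, so ΔM = m × ΔMB = 6.66667 × 6550 = 43666.6885 billion.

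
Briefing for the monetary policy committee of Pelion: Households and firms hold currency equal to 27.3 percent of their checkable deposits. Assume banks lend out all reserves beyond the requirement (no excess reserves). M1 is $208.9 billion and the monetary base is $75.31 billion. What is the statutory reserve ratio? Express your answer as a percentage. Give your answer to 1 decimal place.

Using m = M/MB = 208.9/75.31 ≈ 2.773868. Since m = (1 + c)/(c + rr + e), the denominator satisfies c + rr + e = (1 + c)/m = (1 + 0.273) / 2.773868 ≈ 0.458926.
With c = 0.273 and e = 0, the statutory reserve ratio is 0.458926 − 0.273 − 0 = 0.185926.

18.6%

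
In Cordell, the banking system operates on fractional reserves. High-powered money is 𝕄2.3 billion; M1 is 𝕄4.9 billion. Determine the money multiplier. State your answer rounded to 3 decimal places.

The money multiplier is m = M / MB = 4.9 / 2.3 ≈ 2.13043.

2.130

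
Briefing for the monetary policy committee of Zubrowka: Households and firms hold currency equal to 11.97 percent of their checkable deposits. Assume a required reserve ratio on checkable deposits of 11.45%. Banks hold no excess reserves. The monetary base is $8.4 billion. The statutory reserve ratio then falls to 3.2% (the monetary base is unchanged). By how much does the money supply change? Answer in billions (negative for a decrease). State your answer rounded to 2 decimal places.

$21.84 billion

Initially m₁ = (1 + 0.1197) / (0.1145 + 0.1197) ≈ 4.7810, so M₁ = 4.7810 × 8.4 = 40.1604 billion.
After the change m₂ = (1 + 0.1197) / (0.032 + 0.1197) ≈ 7.3810, so M₂ = 7.3810 × 8.4 = 62.0004 billion.
ΔM = M₂ − M₁ = 62.0004 − 40.1604 = 21.84 billion.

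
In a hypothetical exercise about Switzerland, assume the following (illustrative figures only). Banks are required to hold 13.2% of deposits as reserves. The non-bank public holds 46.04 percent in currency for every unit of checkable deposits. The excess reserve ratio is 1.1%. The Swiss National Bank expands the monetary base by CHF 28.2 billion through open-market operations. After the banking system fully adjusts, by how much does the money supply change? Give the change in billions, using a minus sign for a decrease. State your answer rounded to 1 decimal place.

The money multiplier is m = (1 + c) / (rr + e + c) = (1 + 0.4604) / (0.132 + 0.011 + 0.4604) ≈ 2.4203.
The purchase adds 28.2 billion of base, so ΔM = m × ΔMB = 2.4203 × (+28.2) ≈ 68.2525 billion.

CHF 68.3 billion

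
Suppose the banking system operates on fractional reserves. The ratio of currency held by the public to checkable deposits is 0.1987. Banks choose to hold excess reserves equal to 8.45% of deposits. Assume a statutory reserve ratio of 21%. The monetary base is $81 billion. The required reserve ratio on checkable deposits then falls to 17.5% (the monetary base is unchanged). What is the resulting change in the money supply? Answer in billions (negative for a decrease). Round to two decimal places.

Initially m₁ = (1 + 0.1987) / (0.21 + 0.0845 + 0.1987) ≈ 2.43045, so M₁ = 2.43045 × 81 ≈ 196.8664 billion.
After the change m₂ = (1 + 0.1987) / (0.175 + 0.0845 + 0.1987) ≈ 2.61611, so M₂ = 2.61611 × 81 ≈ 211.9049 billion.
ΔM = M₂ − M₁ = 211.9049 − 196.8664 = 15.0385 billion.

$15.04 billion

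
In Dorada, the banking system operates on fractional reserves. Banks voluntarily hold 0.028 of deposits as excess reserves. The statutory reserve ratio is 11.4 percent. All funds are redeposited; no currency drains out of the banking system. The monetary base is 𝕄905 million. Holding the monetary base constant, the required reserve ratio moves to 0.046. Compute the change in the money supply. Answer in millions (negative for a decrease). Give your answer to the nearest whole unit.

𝕄5856 million

Initially m₁ = 1 / (0.114 + 0.028) ≈ 7.0423, so M₁ = 7.0423 × 905 = 6373.2815 million.
After the change m₂ = 1 / (0.046 + 0.028) ≈ 13.5135, so M₂ = 13.5135 × 905 = 12229.7175 million.
ΔM = M₂ − M₁ = 12229.7175 − 6373.2815 = 5856.436 million.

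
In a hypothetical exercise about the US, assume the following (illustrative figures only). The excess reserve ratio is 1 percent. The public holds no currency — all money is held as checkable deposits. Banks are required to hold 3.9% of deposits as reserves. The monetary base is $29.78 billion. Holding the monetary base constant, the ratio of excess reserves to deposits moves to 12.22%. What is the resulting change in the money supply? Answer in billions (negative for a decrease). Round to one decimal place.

Initially m₁ = 1 / (0.039 + 0.01) ≈ 20.4082, so M₁ = 20.4082 × 29.78 ≈ 607.7562 billion.
After the change m₂ = 1 / (0.039 + 0.1222) ≈ 6.2035, so M₂ = 6.2035 × 29.78 ≈ 184.7402 billion.
ΔM = M₂ − M₁ = 184.7402 − 607.7562 = -423.016 billion.

-423.0 billion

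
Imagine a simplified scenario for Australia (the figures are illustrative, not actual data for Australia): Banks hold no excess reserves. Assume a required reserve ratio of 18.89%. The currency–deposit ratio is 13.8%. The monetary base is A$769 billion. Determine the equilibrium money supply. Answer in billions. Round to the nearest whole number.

A$2677 billion

The money multiplier is m = (1 + c) / (rr + c) = (1 + 0.138) / (0.1889 + 0.138) ≈ 3.4812.
So M = m × MB = 3.4812 × 769 = 2677.0428 billion.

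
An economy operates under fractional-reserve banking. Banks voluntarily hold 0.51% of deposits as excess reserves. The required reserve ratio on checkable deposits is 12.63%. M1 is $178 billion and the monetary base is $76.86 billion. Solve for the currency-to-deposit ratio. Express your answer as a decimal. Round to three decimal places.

Using m = M/MB = 178/76.86 ≈ 2.315899. From m = (1 + c)/(c + rr + e), rearranging gives 1 + c = m·(c + rr + e), so c·(1 − m) = m·(rr + e) − 1.
Hence c = [m·(rr + e) − 1]/(1 − m) = [2.315899 × (0.1263 + 0.0051) − 1] / (1 − 2.315899) ≈ 0.528681.

0.529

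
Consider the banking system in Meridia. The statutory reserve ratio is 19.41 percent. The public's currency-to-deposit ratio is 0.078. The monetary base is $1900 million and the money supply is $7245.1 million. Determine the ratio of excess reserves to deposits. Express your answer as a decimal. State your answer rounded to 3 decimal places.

0.011

Using m = M/MB = 7245.1/1900 ≈ 3.813211. Since m = (1 + c)/(c + rr + e), the denominator satisfies c + rr + e = (1 + c)/m = (1 + 0.078) / 3.813211 ≈ 0.282701.
With c = 0.078 and rr = 0.1941, the ratio of excess reserves to deposits is 0.282701 − 0.078 − 0.1941 = 0.010601.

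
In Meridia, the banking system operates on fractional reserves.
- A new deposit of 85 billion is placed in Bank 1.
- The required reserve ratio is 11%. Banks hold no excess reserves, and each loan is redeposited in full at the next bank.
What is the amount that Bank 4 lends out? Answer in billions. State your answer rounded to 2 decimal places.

53.33 billion

Each bank lends a fraction (1 − rr) = 0.8900 of the deposit it receives, so Bank 4 receives 85·0.8900^3 and lends 85·0.8900^4 ≈ 53.3309 billion.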